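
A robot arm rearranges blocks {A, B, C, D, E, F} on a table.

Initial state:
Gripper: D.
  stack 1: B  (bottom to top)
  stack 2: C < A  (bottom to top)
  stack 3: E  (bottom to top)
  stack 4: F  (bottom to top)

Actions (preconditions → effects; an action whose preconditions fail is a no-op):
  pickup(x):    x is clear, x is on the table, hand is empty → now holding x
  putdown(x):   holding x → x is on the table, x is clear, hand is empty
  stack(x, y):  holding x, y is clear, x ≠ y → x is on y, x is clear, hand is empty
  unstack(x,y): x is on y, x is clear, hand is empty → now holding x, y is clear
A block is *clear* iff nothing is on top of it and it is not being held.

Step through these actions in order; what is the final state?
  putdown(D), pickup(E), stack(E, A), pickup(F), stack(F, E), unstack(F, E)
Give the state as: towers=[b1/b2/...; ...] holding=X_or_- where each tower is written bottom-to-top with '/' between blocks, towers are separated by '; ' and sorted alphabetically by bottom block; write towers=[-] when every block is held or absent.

towers=[B; C/A/E; D] holding=F

step 1 (putdown(D)): towers=[B; C/A; D; E; F] holding=-
step 2 (pickup(E)): towers=[B; C/A; D; F] holding=E
step 3 (stack(E, A)): towers=[B; C/A/E; D; F] holding=-
step 4 (pickup(F)): towers=[B; C/A/E; D] holding=F
step 5 (stack(F, E)): towers=[B; C/A/E/F; D] holding=-
step 6 (unstack(F, E)): towers=[B; C/A/E; D] holding=F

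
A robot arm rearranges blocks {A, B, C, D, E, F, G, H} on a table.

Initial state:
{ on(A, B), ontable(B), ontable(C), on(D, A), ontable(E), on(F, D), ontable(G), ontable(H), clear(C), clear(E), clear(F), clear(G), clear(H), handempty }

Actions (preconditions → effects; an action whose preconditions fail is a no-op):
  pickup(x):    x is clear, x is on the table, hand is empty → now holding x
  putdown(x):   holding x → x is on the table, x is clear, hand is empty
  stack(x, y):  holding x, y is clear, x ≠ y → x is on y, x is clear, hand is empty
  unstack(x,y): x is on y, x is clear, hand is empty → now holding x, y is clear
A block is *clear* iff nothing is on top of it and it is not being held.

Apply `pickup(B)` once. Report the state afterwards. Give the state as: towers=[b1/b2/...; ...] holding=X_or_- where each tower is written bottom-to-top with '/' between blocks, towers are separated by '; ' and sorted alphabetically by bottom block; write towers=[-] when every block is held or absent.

before: towers=[B/A/D/F; C; E; G; H] holding=-
pre[pickup(B)]: clear(B) no, ontable(B) yes, handempty yes
clear(B) unmet → pickup(B) is a no-op
after:  towers=[B/A/D/F; C; E; G; H] holding=-

towers=[B/A/D/F; C; E; G; H] holding=-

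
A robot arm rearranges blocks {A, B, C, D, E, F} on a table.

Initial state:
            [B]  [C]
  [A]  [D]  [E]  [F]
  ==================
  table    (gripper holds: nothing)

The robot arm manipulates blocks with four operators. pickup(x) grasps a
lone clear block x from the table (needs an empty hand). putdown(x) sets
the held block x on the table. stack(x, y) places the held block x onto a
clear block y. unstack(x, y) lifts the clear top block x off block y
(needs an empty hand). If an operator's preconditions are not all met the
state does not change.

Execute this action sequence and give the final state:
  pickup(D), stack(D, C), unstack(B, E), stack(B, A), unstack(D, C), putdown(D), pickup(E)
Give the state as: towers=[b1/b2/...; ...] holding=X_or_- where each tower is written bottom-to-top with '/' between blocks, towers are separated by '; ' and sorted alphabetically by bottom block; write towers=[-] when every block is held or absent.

step 1 (pickup(D)): towers=[A; E/B; F/C] holding=D
step 2 (stack(D, C)): towers=[A; E/B; F/C/D] holding=-
step 3 (unstack(B, E)): towers=[A; E; F/C/D] holding=B
step 4 (stack(B, A)): towers=[A/B; E; F/C/D] holding=-
step 5 (unstack(D, C)): towers=[A/B; E; F/C] holding=D
step 6 (putdown(D)): towers=[A/B; D; E; F/C] holding=-
step 7 (pickup(E)): towers=[A/B; D; F/C] holding=E

towers=[A/B; D; F/C] holding=E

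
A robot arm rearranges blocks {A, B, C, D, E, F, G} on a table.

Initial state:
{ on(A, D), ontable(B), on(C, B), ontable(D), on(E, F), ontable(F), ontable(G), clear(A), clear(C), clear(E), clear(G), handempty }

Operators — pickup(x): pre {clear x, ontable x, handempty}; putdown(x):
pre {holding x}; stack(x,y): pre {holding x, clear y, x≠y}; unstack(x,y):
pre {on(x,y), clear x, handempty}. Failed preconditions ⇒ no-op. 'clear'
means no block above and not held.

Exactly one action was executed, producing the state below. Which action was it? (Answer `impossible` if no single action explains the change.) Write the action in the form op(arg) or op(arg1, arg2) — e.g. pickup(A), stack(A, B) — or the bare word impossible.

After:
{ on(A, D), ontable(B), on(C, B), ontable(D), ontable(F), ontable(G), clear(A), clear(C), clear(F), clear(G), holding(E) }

unstack(E, F)

target: towers=[B/C; D/A; F; G] holding=E
         pickup(G) → towers=[B/C; D/A; F/E] holding=G
     unstack(A, D) → towers=[B/C; D; F/E; G] holding=A
     unstack(E, F) → towers=[B/C; D/A; F; G] holding=E  ← match
     unstack(C, B) → towers=[B; D/A; F/E; G] holding=C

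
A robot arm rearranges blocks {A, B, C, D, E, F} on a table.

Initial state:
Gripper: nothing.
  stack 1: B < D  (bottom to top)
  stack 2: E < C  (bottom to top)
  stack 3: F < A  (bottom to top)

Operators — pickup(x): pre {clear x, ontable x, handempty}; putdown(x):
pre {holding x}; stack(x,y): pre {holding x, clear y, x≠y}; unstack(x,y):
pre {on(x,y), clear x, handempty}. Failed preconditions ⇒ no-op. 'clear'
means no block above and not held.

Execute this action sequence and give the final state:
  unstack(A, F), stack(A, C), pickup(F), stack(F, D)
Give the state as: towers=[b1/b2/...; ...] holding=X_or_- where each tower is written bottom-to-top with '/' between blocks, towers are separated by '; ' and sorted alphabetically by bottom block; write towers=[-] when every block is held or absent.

towers=[B/D/F; E/C/A] holding=-

step 1 (unstack(A, F)): towers=[B/D; E/C; F] holding=A
step 2 (stack(A, C)): towers=[B/D; E/C/A; F] holding=-
step 3 (pickup(F)): towers=[B/D; E/C/A] holding=F
step 4 (stack(F, D)): towers=[B/D/F; E/C/A] holding=-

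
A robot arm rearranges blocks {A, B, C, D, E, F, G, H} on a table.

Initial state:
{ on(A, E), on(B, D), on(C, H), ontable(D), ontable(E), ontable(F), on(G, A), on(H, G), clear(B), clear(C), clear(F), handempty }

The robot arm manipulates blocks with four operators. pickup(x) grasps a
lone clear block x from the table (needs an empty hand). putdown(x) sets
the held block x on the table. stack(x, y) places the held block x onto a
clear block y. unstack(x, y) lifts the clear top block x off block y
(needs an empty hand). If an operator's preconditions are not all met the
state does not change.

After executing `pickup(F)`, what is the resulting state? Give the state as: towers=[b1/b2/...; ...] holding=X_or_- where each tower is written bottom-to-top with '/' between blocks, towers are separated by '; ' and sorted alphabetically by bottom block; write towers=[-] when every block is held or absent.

before: towers=[D/B; E/A/G/H/C; F] holding=-
pre[pickup(F)]: clear(F) yes, ontable(F) yes, handempty yes
all met → apply pickup(F)
after:  towers=[D/B; E/A/G/H/C] holding=F

towers=[D/B; E/A/G/H/C] holding=F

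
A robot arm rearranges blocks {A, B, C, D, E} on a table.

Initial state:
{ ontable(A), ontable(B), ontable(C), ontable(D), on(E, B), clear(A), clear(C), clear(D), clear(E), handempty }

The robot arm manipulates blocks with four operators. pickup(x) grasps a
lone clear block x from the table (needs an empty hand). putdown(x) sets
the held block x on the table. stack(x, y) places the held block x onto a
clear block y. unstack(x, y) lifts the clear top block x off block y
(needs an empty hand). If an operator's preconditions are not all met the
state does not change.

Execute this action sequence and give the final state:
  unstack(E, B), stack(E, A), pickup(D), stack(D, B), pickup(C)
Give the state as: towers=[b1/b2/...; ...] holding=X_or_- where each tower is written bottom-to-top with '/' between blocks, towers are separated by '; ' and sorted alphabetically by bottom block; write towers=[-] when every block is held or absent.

towers=[A/E; B/D] holding=C

step 1 (unstack(E, B)): towers=[A; B; C; D] holding=E
step 2 (stack(E, A)): towers=[A/E; B; C; D] holding=-
step 3 (pickup(D)): towers=[A/E; B; C] holding=D
step 4 (stack(D, B)): towers=[A/E; B/D; C] holding=-
step 5 (pickup(C)): towers=[A/E; B/D] holding=C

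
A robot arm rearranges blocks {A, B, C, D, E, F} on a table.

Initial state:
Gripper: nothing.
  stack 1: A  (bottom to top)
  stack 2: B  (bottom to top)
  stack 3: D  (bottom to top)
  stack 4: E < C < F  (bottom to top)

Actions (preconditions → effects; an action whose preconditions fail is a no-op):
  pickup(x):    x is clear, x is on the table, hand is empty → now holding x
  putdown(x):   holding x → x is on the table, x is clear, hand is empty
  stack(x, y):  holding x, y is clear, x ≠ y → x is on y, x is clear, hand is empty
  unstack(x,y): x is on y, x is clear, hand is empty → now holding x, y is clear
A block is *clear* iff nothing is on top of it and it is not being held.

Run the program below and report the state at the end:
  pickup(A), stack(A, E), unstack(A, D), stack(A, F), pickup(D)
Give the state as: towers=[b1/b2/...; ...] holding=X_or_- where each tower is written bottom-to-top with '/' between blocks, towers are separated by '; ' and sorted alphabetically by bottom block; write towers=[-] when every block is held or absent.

step 1 (pickup(A)): towers=[B; D; E/C/F] holding=A
step 2 (stack(A, E)) [no-op]: towers=[B; D; E/C/F] holding=A
step 3 (unstack(A, D)) [no-op]: towers=[B; D; E/C/F] holding=A
step 4 (stack(A, F)): towers=[B; D; E/C/F/A] holding=-
step 5 (pickup(D)): towers=[B; E/C/F/A] holding=D

towers=[B; E/C/F/A] holding=D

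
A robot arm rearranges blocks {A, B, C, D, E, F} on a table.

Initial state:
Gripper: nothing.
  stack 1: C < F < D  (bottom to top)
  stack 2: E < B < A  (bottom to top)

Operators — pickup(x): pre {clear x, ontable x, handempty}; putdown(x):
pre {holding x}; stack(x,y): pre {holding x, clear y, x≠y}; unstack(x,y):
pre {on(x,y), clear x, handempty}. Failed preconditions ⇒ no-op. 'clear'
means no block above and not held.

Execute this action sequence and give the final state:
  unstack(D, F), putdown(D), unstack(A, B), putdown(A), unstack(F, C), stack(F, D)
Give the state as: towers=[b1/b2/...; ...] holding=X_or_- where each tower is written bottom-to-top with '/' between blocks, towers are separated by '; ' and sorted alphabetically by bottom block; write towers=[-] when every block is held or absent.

step 1 (unstack(D, F)): towers=[C/F; E/B/A] holding=D
step 2 (putdown(D)): towers=[C/F; D; E/B/A] holding=-
step 3 (unstack(A, B)): towers=[C/F; D; E/B] holding=A
step 4 (putdown(A)): towers=[A; C/F; D; E/B] holding=-
step 5 (unstack(F, C)): towers=[A; C; D; E/B] holding=F
step 6 (stack(F, D)): towers=[A; C; D/F; E/B] holding=-

towers=[A; C; D/F; E/B] holding=-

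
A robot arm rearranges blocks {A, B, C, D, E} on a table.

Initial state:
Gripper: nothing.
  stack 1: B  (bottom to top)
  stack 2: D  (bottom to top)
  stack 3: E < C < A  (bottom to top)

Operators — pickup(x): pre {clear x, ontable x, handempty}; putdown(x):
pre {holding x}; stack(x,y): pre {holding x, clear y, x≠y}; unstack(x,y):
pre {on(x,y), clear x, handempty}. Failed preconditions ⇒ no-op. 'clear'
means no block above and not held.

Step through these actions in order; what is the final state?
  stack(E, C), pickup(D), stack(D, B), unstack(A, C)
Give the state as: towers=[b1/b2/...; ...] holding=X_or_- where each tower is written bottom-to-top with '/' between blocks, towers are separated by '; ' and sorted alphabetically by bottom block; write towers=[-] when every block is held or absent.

towers=[B/D; E/C] holding=A

step 1 (stack(E, C)) [no-op]: towers=[B; D; E/C/A] holding=-
step 2 (pickup(D)): towers=[B; E/C/A] holding=D
step 3 (stack(D, B)): towers=[B/D; E/C/A] holding=-
step 4 (unstack(A, C)): towers=[B/D; E/C] holding=A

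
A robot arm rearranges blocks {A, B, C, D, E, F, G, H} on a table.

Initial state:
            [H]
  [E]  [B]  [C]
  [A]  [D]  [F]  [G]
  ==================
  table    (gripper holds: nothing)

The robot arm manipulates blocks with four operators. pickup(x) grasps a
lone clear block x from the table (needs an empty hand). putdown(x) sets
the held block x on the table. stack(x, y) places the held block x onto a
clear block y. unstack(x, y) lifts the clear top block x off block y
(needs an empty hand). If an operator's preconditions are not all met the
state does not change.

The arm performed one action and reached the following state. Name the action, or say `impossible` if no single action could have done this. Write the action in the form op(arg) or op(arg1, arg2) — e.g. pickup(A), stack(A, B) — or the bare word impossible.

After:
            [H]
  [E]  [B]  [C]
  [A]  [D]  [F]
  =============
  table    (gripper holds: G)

target: towers=[A/E; D/B; F/C/H] holding=G
         pickup(G) → towers=[A/E; D/B; F/C/H] holding=G  ← match
     unstack(E, A) → towers=[A; D/B; F/C/H; G] holding=E
     unstack(H, C) → towers=[A/E; D/B; F/C; G] holding=H
     unstack(B, D) → towers=[A/E; D; F/C/H; G] holding=B

pickup(G)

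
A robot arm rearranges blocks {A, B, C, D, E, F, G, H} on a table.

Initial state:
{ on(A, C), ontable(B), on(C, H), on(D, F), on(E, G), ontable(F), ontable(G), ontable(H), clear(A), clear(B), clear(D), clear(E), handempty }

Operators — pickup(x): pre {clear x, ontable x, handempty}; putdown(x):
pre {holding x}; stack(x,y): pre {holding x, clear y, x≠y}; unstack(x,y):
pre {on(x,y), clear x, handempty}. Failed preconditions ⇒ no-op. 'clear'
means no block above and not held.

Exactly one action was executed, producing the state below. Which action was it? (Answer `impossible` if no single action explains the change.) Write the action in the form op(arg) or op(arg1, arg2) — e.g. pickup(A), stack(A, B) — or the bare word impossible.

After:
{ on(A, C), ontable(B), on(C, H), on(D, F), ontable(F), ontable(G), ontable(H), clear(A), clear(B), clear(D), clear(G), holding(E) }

unstack(E, G)

target: towers=[B; F/D; G; H/C/A] holding=E
     unstack(A, C) → towers=[B; F/D; G/E; H/C] holding=A
     unstack(E, G) → towers=[B; F/D; G; H/C/A] holding=E  ← match
         pickup(B) → towers=[F/D; G/E; H/C/A] holding=B
     unstack(D, F) → towers=[B; F; G/E; H/C/A] holding=D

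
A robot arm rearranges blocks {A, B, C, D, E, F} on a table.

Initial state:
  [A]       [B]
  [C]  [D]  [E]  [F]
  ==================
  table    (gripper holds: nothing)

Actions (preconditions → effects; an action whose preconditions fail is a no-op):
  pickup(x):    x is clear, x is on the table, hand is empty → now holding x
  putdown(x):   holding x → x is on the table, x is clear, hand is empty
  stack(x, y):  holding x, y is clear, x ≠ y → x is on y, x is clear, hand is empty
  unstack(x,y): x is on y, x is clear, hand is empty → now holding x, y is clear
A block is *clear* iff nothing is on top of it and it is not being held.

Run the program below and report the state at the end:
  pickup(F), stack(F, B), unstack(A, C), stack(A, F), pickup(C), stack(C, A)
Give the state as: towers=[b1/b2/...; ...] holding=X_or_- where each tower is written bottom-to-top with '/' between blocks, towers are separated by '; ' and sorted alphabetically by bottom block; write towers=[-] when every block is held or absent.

towers=[D; E/B/F/A/C] holding=-

step 1 (pickup(F)): towers=[C/A; D; E/B] holding=F
step 2 (stack(F, B)): towers=[C/A; D; E/B/F] holding=-
step 3 (unstack(A, C)): towers=[C; D; E/B/F] holding=A
step 4 (stack(A, F)): towers=[C; D; E/B/F/A] holding=-
step 5 (pickup(C)): towers=[D; E/B/F/A] holding=C
step 6 (stack(C, A)): towers=[D; E/B/F/A/C] holding=-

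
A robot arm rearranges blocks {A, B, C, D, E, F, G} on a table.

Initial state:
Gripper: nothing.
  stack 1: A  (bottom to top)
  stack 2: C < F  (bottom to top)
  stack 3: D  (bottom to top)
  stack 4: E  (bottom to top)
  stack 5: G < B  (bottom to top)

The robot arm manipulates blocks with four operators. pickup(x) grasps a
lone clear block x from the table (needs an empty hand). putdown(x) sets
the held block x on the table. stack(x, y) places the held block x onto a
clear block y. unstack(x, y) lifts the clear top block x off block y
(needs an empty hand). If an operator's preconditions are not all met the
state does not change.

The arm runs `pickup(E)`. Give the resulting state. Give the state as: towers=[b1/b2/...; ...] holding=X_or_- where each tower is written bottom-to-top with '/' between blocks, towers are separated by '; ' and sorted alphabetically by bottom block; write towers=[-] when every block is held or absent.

before: towers=[A; C/F; D; E; G/B] holding=-
pre[pickup(E)]: clear(E) ✓, ontable(E) ✓, handempty ✓
all met → apply pickup(E)
after:  towers=[A; C/F; D; G/B] holding=E

towers=[A; C/F; D; G/B] holding=E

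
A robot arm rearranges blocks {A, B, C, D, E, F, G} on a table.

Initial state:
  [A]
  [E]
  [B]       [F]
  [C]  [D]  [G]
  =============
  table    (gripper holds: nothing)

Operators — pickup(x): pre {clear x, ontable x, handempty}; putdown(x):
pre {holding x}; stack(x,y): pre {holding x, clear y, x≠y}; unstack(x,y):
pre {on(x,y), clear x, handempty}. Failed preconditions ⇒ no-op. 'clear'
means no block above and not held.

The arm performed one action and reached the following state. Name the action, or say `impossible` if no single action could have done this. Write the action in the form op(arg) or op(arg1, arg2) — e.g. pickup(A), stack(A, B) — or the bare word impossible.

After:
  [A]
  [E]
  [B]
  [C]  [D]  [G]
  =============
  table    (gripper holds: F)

target: towers=[C/B/E/A; D; G] holding=F
     unstack(F, G) → towers=[C/B/E/A; D; G] holding=F  ← match
         pickup(D) → towers=[C/B/E/A; G/F] holding=D
     unstack(A, E) → towers=[C/B/E; D; G/F] holding=A

unstack(F, G)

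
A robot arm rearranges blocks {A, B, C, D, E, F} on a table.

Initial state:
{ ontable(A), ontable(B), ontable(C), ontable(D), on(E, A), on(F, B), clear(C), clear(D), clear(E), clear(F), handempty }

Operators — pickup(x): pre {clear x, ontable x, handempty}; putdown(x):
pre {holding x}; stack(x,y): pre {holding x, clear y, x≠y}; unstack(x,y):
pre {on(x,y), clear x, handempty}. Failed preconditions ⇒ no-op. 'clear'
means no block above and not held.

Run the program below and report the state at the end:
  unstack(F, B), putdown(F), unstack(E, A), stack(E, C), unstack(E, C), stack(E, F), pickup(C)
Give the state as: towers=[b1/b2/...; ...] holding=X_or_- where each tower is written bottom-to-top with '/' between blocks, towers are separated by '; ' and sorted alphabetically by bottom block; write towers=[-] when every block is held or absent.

step 1 (unstack(F, B)): towers=[A/E; B; C; D] holding=F
step 2 (putdown(F)): towers=[A/E; B; C; D; F] holding=-
step 3 (unstack(E, A)): towers=[A; B; C; D; F] holding=E
step 4 (stack(E, C)): towers=[A; B; C/E; D; F] holding=-
step 5 (unstack(E, C)): towers=[A; B; C; D; F] holding=E
step 6 (stack(E, F)): towers=[A; B; C; D; F/E] holding=-
step 7 (pickup(C)): towers=[A; B; D; F/E] holding=C

towers=[A; B; D; F/E] holding=C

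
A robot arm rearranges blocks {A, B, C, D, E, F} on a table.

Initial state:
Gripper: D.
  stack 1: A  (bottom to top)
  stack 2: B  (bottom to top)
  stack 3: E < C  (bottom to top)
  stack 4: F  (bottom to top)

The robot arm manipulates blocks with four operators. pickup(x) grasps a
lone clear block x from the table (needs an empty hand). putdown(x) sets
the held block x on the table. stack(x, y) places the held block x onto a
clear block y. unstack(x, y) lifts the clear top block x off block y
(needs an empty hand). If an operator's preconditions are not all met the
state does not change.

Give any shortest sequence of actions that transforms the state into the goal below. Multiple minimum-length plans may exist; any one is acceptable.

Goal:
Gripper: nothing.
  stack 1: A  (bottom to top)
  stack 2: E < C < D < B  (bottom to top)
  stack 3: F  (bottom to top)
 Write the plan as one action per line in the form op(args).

step 1 (stack(D, C)): towers=[A; B; E/C/D; F] holding=-
step 2 (pickup(B)): towers=[A; E/C/D; F] holding=B
step 3 (stack(B, D)): towers=[A; E/C/D/B; F] holding=-
goal check: towers=[A; E/C/D/B; F] holding=- — reached (length 3, optimal by BFS)

stack(D, C)
pickup(B)
stack(B, D)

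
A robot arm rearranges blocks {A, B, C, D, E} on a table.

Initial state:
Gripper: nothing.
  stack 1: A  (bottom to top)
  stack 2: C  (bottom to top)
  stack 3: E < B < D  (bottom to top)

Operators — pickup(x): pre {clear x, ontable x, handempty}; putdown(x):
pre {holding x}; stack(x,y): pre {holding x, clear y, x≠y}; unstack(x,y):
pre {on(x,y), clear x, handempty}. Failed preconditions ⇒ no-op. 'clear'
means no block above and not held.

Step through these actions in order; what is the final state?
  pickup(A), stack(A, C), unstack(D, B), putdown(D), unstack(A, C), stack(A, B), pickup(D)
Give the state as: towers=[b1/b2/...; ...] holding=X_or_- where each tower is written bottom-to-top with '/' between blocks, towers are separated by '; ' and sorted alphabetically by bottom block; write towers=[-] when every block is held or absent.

step 1 (pickup(A)): towers=[C; E/B/D] holding=A
step 2 (stack(A, C)): towers=[C/A; E/B/D] holding=-
step 3 (unstack(D, B)): towers=[C/A; E/B] holding=D
step 4 (putdown(D)): towers=[C/A; D; E/B] holding=-
step 5 (unstack(A, C)): towers=[C; D; E/B] holding=A
step 6 (stack(A, B)): towers=[C; D; E/B/A] holding=-
step 7 (pickup(D)): towers=[C; E/B/A] holding=D

towers=[C; E/B/A] holding=D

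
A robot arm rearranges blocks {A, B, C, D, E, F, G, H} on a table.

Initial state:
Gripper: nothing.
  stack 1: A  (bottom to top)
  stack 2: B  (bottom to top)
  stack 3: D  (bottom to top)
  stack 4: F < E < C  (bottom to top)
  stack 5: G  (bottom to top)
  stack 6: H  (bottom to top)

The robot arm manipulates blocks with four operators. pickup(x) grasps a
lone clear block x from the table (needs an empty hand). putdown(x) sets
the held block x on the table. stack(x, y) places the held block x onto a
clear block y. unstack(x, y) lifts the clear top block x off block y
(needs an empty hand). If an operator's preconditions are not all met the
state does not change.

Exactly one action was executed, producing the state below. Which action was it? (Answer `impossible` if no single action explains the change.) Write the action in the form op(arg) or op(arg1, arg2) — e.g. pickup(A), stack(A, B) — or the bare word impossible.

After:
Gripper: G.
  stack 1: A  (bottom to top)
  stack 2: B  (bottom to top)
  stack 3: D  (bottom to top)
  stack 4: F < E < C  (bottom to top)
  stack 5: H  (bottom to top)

pickup(G)

target: towers=[A; B; D; F/E/C; H] holding=G
         pickup(G) → towers=[A; B; D; F/E/C; H] holding=G  ← match
         pickup(A) → towers=[B; D; F/E/C; G; H] holding=A
         pickup(H) → towers=[A; B; D; F/E/C; G] holding=H
         pickup(B) → towers=[A; D; F/E/C; G; H] holding=B
         pickup(D) → towers=[A; B; F/E/C; G; H] holding=D
     unstack(C, E) → towers=[A; B; D; F/E; G; H] holding=C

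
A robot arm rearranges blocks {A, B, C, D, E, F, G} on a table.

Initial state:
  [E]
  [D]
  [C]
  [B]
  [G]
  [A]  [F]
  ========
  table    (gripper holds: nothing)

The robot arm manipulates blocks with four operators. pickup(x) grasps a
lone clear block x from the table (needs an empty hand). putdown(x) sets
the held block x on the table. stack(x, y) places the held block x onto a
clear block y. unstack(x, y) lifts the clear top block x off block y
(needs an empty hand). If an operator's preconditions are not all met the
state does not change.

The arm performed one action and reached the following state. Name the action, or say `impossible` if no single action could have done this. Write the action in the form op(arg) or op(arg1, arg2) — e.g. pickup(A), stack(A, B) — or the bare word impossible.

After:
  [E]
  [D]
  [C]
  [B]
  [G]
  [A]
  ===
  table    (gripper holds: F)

pickup(F)

target: towers=[A/G/B/C/D/E] holding=F
         pickup(F) → towers=[A/G/B/C/D/E] holding=F  ← match
     unstack(E, D) → towers=[A/G/B/C/D; F] holding=E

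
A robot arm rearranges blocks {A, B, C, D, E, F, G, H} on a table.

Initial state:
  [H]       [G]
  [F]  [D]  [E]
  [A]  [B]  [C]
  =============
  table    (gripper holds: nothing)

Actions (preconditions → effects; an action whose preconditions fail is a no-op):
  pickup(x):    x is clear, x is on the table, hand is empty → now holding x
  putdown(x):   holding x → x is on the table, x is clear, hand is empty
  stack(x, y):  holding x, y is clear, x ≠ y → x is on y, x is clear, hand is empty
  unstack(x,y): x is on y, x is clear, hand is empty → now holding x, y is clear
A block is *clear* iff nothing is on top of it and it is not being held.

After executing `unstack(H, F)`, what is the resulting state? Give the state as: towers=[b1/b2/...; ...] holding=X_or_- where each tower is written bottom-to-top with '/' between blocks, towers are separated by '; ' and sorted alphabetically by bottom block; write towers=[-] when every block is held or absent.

towers=[A/F; B/D; C/E/G] holding=H

before: towers=[A/F/H; B/D; C/E/G] holding=-
pre[unstack(H, F)]: on(H,F) ok, clear(H) ok, handempty ok
all met → apply unstack(H, F)
after:  towers=[A/F; B/D; C/E/G] holding=H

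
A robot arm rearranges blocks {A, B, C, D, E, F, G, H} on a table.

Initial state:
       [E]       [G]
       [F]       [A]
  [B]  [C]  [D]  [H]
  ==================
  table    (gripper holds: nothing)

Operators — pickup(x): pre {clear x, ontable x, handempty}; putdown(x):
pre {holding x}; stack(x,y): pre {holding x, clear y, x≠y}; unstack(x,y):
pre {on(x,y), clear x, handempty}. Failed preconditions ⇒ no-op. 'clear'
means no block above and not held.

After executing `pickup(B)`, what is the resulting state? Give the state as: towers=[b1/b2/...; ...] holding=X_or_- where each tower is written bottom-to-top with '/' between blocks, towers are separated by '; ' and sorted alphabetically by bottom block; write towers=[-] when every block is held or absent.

before: towers=[B; C/F/E; D; H/A/G] holding=-
pre[pickup(B)]: clear(B) yes, ontable(B) yes, handempty yes
all met → apply pickup(B)
after:  towers=[C/F/E; D; H/A/G] holding=B

towers=[C/F/E; D; H/A/G] holding=B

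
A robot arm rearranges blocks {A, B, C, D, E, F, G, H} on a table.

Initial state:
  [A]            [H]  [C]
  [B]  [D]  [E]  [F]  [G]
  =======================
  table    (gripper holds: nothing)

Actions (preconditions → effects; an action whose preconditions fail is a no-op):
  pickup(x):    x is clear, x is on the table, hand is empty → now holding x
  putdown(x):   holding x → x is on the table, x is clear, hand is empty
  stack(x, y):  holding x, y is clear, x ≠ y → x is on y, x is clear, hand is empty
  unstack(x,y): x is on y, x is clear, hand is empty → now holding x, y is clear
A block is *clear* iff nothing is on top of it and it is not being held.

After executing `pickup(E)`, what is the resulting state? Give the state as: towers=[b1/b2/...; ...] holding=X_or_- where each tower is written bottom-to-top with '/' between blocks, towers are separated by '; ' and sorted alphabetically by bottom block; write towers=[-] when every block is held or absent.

before: towers=[B/A; D; E; F/H; G/C] holding=-
pre[pickup(E)]: clear(E) ✓, ontable(E) ✓, handempty ✓
all met → apply pickup(E)
after:  towers=[B/A; D; F/H; G/C] holding=E

towers=[B/A; D; F/H; G/C] holding=E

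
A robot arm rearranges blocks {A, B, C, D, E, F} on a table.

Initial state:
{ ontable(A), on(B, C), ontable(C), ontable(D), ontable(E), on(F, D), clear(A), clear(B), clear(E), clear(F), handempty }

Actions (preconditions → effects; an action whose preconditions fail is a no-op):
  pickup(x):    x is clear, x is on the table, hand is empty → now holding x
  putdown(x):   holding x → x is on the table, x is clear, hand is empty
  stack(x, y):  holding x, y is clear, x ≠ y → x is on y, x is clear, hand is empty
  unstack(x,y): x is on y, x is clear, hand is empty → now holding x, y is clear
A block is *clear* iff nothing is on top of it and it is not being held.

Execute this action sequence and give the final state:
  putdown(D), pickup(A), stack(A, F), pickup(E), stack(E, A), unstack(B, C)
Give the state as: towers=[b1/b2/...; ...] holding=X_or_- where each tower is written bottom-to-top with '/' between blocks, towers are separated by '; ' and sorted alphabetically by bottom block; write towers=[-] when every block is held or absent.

towers=[C; D/F/A/E] holding=B

step 1 (putdown(D)) [no-op]: towers=[A; C/B; D/F; E] holding=-
step 2 (pickup(A)): towers=[C/B; D/F; E] holding=A
step 3 (stack(A, F)): towers=[C/B; D/F/A; E] holding=-
step 4 (pickup(E)): towers=[C/B; D/F/A] holding=E
step 5 (stack(E, A)): towers=[C/B; D/F/A/E] holding=-
step 6 (unstack(B, C)): towers=[C; D/F/A/E] holding=B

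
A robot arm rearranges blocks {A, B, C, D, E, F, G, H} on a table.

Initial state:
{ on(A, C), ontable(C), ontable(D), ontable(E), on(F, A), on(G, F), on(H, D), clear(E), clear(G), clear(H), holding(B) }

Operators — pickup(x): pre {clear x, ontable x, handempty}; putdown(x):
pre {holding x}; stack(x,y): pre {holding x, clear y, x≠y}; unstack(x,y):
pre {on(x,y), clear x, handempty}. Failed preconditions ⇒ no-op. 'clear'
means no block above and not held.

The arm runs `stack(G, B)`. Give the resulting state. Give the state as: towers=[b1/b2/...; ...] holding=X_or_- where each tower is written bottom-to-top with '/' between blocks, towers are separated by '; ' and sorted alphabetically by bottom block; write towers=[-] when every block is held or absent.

towers=[C/A/F/G; D/H; E] holding=B

before: towers=[C/A/F/G; D/H; E] holding=B
pre[stack(G, B)]: holding(G) ✗, clear(B) ✗, G≠B ✓
holding(G), clear(B) unmet → stack(G, B) is a no-op
after:  towers=[C/A/F/G; D/H; E] holding=B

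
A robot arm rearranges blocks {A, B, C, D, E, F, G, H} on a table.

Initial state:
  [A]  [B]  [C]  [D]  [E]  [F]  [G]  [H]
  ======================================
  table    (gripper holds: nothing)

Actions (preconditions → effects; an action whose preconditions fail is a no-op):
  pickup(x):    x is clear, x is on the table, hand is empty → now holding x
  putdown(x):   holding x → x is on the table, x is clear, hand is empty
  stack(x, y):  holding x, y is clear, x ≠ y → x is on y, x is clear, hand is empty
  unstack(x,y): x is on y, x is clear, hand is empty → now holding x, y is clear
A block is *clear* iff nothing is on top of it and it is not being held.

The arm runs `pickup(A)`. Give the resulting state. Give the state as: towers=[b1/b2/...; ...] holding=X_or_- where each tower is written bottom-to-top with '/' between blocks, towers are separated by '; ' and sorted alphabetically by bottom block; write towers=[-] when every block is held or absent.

towers=[B; C; D; E; F; G; H] holding=A

before: towers=[A; B; C; D; E; F; G; H] holding=-
pre[pickup(A)]: clear(A) ✓, ontable(A) ✓, handempty ✓
all met → apply pickup(A)
after:  towers=[B; C; D; E; F; G; H] holding=A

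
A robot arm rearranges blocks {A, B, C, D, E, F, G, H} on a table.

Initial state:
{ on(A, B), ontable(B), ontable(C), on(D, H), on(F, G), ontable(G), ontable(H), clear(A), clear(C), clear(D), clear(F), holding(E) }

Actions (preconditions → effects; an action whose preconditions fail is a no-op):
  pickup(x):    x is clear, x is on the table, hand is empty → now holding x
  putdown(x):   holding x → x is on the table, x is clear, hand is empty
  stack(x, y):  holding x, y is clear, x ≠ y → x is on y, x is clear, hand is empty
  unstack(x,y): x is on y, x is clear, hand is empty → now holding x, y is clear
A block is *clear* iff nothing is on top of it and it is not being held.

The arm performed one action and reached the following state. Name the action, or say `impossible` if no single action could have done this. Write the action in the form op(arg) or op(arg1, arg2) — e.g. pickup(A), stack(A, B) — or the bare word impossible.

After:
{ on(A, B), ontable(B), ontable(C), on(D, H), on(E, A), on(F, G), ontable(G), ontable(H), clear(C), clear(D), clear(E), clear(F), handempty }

target: towers=[B/A/E; C; G/F; H/D] holding=-
        putdown(E) → towers=[B/A; C; E; G/F; H/D] holding=-
       stack(E, A) → towers=[B/A/E; C; G/F; H/D] holding=-  ← match
       stack(E, F) → towers=[B/A; C; G/F/E; H/D] holding=-
       stack(E, D) → towers=[B/A; C; G/F; H/D/E] holding=-
       stack(E, C) → towers=[B/A; C/E; G/F; H/D] holding=-

stack(E, A)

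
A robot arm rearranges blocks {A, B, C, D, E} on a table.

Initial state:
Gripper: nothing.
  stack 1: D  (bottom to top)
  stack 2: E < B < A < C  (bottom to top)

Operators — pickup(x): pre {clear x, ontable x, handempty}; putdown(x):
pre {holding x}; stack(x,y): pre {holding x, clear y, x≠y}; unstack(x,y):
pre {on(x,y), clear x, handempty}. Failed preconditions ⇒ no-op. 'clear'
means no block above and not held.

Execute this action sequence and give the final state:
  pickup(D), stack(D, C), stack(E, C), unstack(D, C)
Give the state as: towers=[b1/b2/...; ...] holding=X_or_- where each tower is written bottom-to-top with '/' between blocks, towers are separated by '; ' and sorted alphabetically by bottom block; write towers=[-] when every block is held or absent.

towers=[E/B/A/C] holding=D

step 1 (pickup(D)): towers=[E/B/A/C] holding=D
step 2 (stack(D, C)): towers=[E/B/A/C/D] holding=-
step 3 (stack(E, C)) [no-op]: towers=[E/B/A/C/D] holding=-
step 4 (unstack(D, C)): towers=[E/B/A/C] holding=D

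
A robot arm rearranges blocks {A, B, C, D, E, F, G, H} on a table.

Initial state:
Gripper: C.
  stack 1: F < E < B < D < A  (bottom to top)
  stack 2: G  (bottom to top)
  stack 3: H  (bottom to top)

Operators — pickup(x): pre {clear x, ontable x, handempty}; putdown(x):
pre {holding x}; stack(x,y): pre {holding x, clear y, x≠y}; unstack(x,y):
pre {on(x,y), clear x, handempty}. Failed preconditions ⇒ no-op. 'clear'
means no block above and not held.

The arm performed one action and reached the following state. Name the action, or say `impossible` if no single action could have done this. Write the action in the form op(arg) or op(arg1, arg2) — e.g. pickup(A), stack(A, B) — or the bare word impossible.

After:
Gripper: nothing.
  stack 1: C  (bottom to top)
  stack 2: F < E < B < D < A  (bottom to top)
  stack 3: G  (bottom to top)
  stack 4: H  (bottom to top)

target: towers=[C; F/E/B/D/A; G; H] holding=-
        putdown(C) → towers=[C; F/E/B/D/A; G; H] holding=-  ← match
       stack(C, G) → towers=[F/E/B/D/A; G/C; H] holding=-
       stack(C, A) → towers=[F/E/B/D/A/C; G; H] holding=-
       stack(C, H) → towers=[F/E/B/D/A; G; H/C] holding=-

putdown(C)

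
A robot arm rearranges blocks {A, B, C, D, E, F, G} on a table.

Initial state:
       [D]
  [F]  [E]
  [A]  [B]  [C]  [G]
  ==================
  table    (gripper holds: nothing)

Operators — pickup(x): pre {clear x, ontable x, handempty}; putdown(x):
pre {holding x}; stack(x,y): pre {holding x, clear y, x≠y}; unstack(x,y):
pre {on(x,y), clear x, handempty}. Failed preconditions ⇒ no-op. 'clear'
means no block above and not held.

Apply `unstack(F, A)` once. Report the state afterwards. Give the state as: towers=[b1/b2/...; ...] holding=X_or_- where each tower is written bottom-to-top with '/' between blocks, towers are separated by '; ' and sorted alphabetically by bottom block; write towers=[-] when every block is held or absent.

before: towers=[A/F; B/E/D; C; G] holding=-
pre[unstack(F, A)]: on(F,A) ✓, clear(F) ✓, handempty ✓
all met → apply unstack(F, A)
after:  towers=[A; B/E/D; C; G] holding=F

towers=[A; B/E/D; C; G] holding=F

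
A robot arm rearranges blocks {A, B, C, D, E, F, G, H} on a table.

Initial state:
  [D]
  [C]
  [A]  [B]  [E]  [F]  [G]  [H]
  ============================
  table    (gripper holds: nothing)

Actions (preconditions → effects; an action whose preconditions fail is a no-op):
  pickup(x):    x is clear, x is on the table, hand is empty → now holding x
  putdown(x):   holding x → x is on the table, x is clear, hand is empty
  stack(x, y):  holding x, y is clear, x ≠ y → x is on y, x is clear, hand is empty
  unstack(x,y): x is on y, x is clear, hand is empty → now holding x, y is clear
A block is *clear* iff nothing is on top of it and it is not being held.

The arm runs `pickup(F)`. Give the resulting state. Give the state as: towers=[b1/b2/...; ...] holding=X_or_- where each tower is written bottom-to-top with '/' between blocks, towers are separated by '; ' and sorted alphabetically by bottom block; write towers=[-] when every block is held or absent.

before: towers=[A/C/D; B; E; F; G; H] holding=-
pre[pickup(F)]: clear(F) ok, ontable(F) ok, handempty ok
all met → apply pickup(F)
after:  towers=[A/C/D; B; E; G; H] holding=F

towers=[A/C/D; B; E; G; H] holding=F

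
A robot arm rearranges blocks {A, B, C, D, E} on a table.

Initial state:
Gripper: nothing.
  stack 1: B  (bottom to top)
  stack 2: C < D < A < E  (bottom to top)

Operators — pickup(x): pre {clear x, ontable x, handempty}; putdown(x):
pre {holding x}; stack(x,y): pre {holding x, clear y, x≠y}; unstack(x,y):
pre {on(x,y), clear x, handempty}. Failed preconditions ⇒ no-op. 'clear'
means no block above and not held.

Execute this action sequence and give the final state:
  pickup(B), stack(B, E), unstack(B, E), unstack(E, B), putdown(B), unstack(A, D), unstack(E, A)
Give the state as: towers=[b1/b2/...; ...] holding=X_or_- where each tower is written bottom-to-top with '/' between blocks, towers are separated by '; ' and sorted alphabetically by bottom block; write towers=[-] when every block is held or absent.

step 1 (pickup(B)): towers=[C/D/A/E] holding=B
step 2 (stack(B, E)): towers=[C/D/A/E/B] holding=-
step 3 (unstack(B, E)): towers=[C/D/A/E] holding=B
step 4 (unstack(E, B)) [no-op]: towers=[C/D/A/E] holding=B
step 5 (putdown(B)): towers=[B; C/D/A/E] holding=-
step 6 (unstack(A, D)) [no-op]: towers=[B; C/D/A/E] holding=-
step 7 (unstack(E, A)): towers=[B; C/D/A] holding=E

towers=[B; C/D/A] holding=E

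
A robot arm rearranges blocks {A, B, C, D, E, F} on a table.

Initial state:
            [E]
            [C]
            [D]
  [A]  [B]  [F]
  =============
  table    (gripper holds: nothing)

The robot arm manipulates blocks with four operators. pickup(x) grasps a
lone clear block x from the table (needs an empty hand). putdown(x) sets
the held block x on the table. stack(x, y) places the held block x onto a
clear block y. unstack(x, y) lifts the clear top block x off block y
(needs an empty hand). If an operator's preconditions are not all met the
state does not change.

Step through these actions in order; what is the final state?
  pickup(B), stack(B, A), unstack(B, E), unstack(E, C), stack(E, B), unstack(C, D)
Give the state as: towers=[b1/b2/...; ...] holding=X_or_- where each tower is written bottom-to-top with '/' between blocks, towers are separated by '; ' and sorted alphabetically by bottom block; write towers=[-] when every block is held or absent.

towers=[A/B/E; F/D] holding=C

step 1 (pickup(B)): towers=[A; F/D/C/E] holding=B
step 2 (stack(B, A)): towers=[A/B; F/D/C/E] holding=-
step 3 (unstack(B, E)) [no-op]: towers=[A/B; F/D/C/E] holding=-
step 4 (unstack(E, C)): towers=[A/B; F/D/C] holding=E
step 5 (stack(E, B)): towers=[A/B/E; F/D/C] holding=-
step 6 (unstack(C, D)): towers=[A/B/E; F/D] holding=C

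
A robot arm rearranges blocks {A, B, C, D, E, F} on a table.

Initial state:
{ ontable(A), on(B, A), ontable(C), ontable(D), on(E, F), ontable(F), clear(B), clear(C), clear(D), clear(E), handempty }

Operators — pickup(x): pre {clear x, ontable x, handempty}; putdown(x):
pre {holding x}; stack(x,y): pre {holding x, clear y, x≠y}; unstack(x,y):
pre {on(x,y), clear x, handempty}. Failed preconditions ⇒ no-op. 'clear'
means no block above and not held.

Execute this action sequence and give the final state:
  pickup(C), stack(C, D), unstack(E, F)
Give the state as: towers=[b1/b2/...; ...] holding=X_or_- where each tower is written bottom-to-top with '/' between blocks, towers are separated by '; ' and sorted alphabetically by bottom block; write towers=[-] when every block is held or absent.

step 1 (pickup(C)): towers=[A/B; D; F/E] holding=C
step 2 (stack(C, D)): towers=[A/B; D/C; F/E] holding=-
step 3 (unstack(E, F)): towers=[A/B; D/C; F] holding=E

towers=[A/B; D/C; F] holding=E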